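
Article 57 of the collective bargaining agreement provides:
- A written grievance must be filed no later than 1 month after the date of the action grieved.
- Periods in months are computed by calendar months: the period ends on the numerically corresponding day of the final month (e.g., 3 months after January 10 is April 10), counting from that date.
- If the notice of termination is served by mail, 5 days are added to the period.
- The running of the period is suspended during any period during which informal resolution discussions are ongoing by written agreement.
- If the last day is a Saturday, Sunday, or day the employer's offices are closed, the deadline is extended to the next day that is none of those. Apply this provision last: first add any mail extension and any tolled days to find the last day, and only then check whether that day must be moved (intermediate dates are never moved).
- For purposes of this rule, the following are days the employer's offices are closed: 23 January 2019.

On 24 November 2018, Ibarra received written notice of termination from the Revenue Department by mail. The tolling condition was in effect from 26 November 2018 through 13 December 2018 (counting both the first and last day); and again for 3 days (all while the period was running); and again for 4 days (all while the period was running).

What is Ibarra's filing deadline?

January 24, 2019

1 month after 24 November 2018 is December 24, 2018.
Service was by mail, adding 5 days: December 24, 2018 + 5 days = December 29, 2018.
From November 26, 2018 through December 13, 2018 inclusive is 18 days; tolling adds 18 days: December 29, 2018 + 18 days = January 16, 2019.
Tolling adds 3 days: January 16, 2019 + 3 days = January 19, 2019.
Tolling adds 4 days: January 19, 2019 + 4 days = January 23, 2019.
January 23, 2019 is a listed holiday. The next qualifying day is January 24, 2019.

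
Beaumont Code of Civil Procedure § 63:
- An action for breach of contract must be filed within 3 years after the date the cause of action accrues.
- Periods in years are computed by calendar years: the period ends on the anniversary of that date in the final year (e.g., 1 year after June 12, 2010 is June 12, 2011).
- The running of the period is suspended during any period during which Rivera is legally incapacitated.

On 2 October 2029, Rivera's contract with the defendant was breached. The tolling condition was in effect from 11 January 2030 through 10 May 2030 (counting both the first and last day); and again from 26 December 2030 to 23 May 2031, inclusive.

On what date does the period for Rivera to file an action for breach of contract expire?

3 years after 2 October 2029 is October 2, 2032.
From January 11, 2030 through May 10, 2030 inclusive is 120 days; tolling adds 120 days: October 2, 2032 + 120 days = January 30, 2033.
From December 26, 2030 through May 23, 2031 inclusive is 149 days; tolling adds 149 days: January 30, 2033 + 149 days = June 28, 2033.

June 28, 2033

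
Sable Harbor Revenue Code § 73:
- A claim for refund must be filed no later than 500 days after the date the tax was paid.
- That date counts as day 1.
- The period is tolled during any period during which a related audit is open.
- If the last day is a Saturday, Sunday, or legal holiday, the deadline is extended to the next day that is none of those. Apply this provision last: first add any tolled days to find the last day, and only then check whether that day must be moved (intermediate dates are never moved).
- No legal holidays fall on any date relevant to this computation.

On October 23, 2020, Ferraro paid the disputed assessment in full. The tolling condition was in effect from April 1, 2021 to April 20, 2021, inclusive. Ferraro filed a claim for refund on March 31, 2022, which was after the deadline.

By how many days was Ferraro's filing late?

3 days

Counting October 23, 2020 as day 1, day 500 is March 6, 2022.
From April 1, 2021 through April 20, 2021 inclusive is 20 days; tolling adds 20 days: March 6, 2022 + 20 days = March 26, 2022.
March 26, 2022 is Saturday; March 27, 2022 is Sunday. The next qualifying day is March 28, 2022.
The deadline is March 28, 2022; from March 28, 2022 to March 31, 2022 is 3 days.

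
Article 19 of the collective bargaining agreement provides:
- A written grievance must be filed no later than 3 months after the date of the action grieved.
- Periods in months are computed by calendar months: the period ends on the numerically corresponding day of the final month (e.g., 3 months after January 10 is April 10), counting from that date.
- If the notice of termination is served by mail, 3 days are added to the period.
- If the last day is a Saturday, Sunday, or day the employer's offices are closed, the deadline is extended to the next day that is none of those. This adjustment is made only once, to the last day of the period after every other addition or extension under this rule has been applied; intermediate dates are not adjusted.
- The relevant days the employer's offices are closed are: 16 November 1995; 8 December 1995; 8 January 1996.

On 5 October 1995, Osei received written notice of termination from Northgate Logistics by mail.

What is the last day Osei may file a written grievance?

3 months after 5 October 1995 is January 5, 1996.
Service was by mail, adding 3 days: January 5, 1996 + 3 days = January 8, 1996.
January 8, 1996 is a listed holiday. The next qualifying day is January 9, 1996.

January 9, 1996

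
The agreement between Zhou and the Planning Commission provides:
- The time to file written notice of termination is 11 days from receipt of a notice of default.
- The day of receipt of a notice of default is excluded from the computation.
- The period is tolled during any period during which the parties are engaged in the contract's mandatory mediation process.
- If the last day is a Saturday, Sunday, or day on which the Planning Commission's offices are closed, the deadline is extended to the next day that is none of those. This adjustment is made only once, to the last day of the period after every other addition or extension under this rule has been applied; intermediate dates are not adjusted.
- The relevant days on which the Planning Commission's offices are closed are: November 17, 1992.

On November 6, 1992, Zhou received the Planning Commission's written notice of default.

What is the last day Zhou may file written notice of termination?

November 18, 1992

11 days after November 6, 1992 is November 17, 1992.
November 17, 1992 is a listed holiday. The next qualifying day is November 18, 1992.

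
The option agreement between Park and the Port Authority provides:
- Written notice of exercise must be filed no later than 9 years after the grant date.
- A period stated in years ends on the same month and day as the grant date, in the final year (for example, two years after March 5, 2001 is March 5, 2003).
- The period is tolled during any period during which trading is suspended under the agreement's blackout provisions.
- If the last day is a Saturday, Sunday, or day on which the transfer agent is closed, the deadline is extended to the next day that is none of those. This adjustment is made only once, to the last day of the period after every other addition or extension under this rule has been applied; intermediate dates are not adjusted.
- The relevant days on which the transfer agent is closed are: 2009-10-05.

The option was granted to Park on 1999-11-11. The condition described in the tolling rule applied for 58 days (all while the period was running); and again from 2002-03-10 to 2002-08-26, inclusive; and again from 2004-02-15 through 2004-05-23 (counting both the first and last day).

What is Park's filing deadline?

9 years after 1999-11-11 is November 11, 2008.
Tolling adds 58 days: November 11, 2008 + 58 days = January 8, 2009.
From March 10, 2002 through August 26, 2002 inclusive is 170 days; tolling adds 170 days: January 8, 2009 + 170 days = June 27, 2009.
From February 15, 2004 through May 23, 2004 inclusive is 99 days; tolling adds 99 days: June 27, 2009 + 99 days = October 4, 2009.
October 4, 2009 is Sunday; October 5, 2009 is a listed holiday. The next qualifying day is October 6, 2009.

October 6, 2009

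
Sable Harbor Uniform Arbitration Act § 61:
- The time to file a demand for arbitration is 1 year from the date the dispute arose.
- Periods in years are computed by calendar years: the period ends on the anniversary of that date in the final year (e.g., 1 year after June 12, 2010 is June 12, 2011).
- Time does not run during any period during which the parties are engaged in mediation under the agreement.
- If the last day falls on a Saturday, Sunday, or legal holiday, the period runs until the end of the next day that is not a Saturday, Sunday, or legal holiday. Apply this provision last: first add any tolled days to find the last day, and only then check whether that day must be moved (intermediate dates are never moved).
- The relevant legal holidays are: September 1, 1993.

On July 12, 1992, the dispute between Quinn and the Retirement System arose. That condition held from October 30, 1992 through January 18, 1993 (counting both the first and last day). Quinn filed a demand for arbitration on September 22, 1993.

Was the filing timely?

Yes

1 year after July 12, 1992 is July 12, 1993.
From October 30, 1992 through January 18, 1993 inclusive is 81 days; tolling adds 81 days: July 12, 1993 + 81 days = October 1, 1993.
October 1, 1993 is a Friday and not a legal holiday, so no extension applies.
The deadline is October 1, 1993; the filing on September 22, 1993 is on or before that date.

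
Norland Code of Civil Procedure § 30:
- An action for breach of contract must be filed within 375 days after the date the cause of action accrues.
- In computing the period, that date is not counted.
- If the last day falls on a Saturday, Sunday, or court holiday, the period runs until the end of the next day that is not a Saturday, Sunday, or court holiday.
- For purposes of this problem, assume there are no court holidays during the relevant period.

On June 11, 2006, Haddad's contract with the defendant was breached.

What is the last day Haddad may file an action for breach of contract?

June 21, 2007

375 days after June 11, 2006 is June 21, 2007.
June 21, 2007 is a Thursday and not a court holiday, so no extension applies.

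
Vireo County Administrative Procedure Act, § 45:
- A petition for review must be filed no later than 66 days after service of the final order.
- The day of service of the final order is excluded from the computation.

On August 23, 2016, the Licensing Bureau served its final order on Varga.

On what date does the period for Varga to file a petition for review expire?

66 days after August 23, 2016 is October 28, 2016.

October 28, 2016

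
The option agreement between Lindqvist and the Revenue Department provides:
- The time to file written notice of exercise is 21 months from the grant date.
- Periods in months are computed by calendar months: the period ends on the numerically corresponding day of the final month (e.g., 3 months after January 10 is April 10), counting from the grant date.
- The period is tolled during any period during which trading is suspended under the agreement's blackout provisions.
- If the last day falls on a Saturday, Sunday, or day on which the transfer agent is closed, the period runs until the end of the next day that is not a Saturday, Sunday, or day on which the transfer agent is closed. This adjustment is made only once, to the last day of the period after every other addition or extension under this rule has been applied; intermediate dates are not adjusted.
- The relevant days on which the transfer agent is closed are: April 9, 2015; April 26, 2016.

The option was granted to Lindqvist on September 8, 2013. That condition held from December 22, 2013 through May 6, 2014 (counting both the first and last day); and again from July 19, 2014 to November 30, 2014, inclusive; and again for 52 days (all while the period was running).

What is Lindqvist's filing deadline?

21 months after September 8, 2013 is June 8, 2015.
From December 22, 2013 through May 6, 2014 inclusive is 136 days; tolling adds 136 days: June 8, 2015 + 136 days = October 22, 2015.
From July 19, 2014 through November 30, 2014 inclusive is 135 days; tolling adds 135 days: October 22, 2015 + 135 days = March 5, 2016.
Tolling adds 52 days: March 5, 2016 + 52 days = April 26, 2016.
April 26, 2016 is a listed holiday. The next qualifying day is April 27, 2016.

April 27, 2016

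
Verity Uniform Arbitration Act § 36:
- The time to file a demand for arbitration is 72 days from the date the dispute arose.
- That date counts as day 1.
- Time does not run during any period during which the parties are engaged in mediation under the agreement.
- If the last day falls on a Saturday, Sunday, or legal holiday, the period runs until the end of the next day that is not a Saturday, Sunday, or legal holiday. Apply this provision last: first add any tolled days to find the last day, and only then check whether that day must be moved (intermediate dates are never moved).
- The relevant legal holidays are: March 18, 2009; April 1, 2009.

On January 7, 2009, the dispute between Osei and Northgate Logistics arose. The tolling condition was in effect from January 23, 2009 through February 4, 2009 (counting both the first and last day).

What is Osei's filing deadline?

April 2, 2009

Counting January 7, 2009 as day 1, day 72 is March 19, 2009.
From January 23, 2009 through February 4, 2009 inclusive is 13 days; tolling adds 13 days: March 19, 2009 + 13 days = April 1, 2009.
April 1, 2009 is a listed holiday. The next qualifying day is April 2, 2009.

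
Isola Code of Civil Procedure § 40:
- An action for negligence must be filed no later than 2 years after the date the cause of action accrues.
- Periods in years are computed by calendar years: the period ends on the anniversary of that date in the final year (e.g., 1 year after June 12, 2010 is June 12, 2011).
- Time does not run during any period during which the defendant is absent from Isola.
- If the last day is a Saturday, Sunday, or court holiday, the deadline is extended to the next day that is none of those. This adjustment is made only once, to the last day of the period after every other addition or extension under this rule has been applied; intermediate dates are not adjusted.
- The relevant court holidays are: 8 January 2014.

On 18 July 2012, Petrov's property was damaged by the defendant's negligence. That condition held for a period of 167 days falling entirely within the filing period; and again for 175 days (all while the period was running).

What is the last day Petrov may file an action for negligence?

2 years after 18 July 2012 is July 18, 2014.
Tolling adds 167 days: July 18, 2014 + 167 days = January 1, 2015.
Tolling adds 175 days: January 1, 2015 + 175 days = June 25, 2015.
June 25, 2015 is a Thursday and not a court holiday, so no extension applies.

June 25, 2015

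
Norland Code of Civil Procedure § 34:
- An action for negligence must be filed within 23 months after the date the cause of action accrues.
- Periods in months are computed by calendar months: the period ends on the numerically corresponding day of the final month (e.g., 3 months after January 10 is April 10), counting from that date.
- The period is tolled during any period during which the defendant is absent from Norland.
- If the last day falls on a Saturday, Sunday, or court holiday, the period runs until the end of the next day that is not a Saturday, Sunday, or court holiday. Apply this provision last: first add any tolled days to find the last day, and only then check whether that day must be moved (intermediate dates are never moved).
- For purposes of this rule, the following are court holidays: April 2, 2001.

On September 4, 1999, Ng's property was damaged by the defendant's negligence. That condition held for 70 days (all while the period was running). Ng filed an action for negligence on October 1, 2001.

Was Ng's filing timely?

23 months after September 4, 1999 is August 4, 2001.
Tolling adds 70 days: August 4, 2001 + 70 days = October 13, 2001.
October 13, 2001 is Saturday; October 14, 2001 is Sunday. The next qualifying day is October 15, 2001.
The deadline is October 15, 2001; the filing on October 1, 2001 is on or before that date.

Yes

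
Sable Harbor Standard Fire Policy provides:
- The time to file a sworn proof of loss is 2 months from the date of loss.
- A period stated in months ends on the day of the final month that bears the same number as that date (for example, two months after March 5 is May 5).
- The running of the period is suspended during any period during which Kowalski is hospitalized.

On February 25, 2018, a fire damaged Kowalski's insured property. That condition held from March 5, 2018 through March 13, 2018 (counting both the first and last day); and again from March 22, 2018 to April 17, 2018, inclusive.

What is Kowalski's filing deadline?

2 months after February 25, 2018 is April 25, 2018.
From March 5, 2018 through March 13, 2018 inclusive is 9 days; tolling adds 9 days: April 25, 2018 + 9 days = May 4, 2018.
From March 22, 2018 through April 17, 2018 inclusive is 27 days; tolling adds 27 days: May 4, 2018 + 27 days = May 31, 2018.

May 31, 2018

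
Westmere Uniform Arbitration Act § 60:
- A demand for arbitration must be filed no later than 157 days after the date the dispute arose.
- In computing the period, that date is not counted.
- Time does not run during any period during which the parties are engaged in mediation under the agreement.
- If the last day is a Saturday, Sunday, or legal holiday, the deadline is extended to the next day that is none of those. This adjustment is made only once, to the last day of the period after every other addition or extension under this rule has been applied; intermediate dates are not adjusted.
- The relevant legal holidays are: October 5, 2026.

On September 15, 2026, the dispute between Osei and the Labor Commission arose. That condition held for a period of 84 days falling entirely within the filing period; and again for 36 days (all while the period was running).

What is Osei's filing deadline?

157 days after September 15, 2026 is February 19, 2027.
Tolling adds 84 days: February 19, 2027 + 84 days = May 14, 2027.
Tolling adds 36 days: May 14, 2027 + 36 days = June 19, 2027.
June 19, 2027 is Saturday; June 20, 2027 is Sunday. The next qualifying day is June 21, 2027.

June 21, 2027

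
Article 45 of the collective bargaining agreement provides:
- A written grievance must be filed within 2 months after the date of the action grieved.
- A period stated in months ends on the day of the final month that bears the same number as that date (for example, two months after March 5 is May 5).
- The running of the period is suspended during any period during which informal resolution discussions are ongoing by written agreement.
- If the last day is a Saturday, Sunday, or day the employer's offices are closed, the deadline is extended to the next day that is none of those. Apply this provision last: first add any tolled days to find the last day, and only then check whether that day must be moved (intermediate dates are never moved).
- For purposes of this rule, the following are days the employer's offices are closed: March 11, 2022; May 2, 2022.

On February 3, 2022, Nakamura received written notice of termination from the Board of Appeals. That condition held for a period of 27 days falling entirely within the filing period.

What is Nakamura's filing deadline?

2 months after February 3, 2022 is April 3, 2022.
Tolling adds 27 days: April 3, 2022 + 27 days = April 30, 2022.
April 30, 2022 is Saturday; May 1, 2022 is Sunday; May 2, 2022 is a listed holiday. The next qualifying day is May 3, 2022.

May 3, 2022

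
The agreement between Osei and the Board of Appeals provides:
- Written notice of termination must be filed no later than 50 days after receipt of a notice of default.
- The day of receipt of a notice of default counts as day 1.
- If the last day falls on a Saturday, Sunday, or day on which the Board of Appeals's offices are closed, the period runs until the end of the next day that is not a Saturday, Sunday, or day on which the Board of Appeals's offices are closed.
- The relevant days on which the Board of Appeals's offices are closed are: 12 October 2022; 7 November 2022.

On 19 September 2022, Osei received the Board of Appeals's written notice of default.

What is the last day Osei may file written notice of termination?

Counting 19 September 2022 as day 1, day 50 is November 7, 2022.
November 7, 2022 is a listed holiday. The next qualifying day is November 8, 2022.

November 8, 2022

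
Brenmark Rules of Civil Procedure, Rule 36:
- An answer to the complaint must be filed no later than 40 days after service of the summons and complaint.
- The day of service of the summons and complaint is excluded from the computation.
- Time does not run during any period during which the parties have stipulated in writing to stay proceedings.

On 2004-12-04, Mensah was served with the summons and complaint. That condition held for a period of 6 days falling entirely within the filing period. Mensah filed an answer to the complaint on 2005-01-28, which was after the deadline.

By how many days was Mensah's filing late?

9 days

40 days after 2004-12-04 is January 13, 2005.
Tolling adds 6 days: January 13, 2005 + 6 days = January 19, 2005.
The deadline is January 19, 2005; from January 19, 2005 to January 28, 2005 is 9 days.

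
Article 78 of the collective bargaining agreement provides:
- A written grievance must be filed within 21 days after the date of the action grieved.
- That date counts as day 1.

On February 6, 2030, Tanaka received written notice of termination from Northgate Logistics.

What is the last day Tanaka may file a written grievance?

February 26, 2030

Counting February 6, 2030 as day 1, day 21 is February 26, 2030.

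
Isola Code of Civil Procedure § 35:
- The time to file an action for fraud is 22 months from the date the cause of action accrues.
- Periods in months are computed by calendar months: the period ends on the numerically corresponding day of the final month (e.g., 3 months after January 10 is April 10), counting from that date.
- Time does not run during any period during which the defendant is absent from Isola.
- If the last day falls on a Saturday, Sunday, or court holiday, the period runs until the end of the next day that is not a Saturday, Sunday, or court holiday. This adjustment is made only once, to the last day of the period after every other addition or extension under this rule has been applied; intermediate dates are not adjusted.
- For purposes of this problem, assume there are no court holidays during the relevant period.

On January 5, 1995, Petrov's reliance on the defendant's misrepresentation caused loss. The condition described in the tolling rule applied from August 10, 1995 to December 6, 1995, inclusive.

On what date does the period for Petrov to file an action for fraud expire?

22 months after January 5, 1995 is November 5, 1996.
From August 10, 1995 through December 6, 1995 inclusive is 119 days; tolling adds 119 days: November 5, 1996 + 119 days = March 4, 1997.
March 4, 1997 is a Tuesday and not a court holiday, so no extension applies.

March 4, 1997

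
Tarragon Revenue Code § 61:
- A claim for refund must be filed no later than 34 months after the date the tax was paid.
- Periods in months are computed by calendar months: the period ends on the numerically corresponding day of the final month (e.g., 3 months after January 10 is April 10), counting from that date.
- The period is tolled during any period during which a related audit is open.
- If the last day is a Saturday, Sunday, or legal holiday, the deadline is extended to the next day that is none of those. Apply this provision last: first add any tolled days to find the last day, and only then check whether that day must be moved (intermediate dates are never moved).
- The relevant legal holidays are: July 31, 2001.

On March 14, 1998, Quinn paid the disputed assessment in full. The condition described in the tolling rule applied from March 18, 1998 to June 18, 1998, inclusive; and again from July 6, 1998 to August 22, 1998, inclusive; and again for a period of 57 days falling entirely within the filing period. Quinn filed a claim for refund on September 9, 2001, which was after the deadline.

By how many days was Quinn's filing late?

34 months after March 14, 1998 is January 14, 2001.
From March 18, 1998 through June 18, 1998 inclusive is 93 days; tolling adds 93 days: January 14, 2001 + 93 days = April 17, 2001.
From July 6, 1998 through August 22, 1998 inclusive is 48 days; tolling adds 48 days: April 17, 2001 + 48 days = June 4, 2001.
Tolling adds 57 days: June 4, 2001 + 57 days = July 31, 2001.
July 31, 2001 is a listed holiday. The next qualifying day is August 1, 2001.
The deadline is August 1, 2001; from August 1, 2001 to September 9, 2001 is 39 days.

39 days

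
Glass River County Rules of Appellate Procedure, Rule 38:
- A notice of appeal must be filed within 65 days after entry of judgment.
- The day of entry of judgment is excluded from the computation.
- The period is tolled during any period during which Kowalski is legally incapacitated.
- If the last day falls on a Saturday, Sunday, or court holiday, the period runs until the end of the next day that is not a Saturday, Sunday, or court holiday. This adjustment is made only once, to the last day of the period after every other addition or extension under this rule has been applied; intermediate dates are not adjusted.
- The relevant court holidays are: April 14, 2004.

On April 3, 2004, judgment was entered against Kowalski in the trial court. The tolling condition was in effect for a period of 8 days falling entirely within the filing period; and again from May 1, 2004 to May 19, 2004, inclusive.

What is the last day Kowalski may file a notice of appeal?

65 days after April 3, 2004 is June 7, 2004.
Tolling adds 8 days: June 7, 2004 + 8 days = June 15, 2004.
From May 1, 2004 through May 19, 2004 inclusive is 19 days; tolling adds 19 days: June 15, 2004 + 19 days = July 4, 2004.
July 4, 2004 is Sunday. The next qualifying day is July 5, 2004.

July 5, 2004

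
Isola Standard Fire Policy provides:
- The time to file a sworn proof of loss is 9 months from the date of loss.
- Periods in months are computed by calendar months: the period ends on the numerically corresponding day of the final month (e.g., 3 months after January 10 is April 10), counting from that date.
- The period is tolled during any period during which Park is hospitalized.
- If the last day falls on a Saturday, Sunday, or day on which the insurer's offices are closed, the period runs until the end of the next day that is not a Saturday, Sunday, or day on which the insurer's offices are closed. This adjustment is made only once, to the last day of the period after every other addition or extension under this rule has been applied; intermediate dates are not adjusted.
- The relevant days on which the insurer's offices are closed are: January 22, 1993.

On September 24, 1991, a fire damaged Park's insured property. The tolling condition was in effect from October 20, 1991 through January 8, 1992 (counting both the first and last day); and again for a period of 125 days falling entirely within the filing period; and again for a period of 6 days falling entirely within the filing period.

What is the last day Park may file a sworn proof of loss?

9 months after September 24, 1991 is June 24, 1992.
From October 20, 1991 through January 8, 1992 inclusive is 81 days; tolling adds 81 days: June 24, 1992 + 81 days = September 13, 1992.
Tolling adds 125 days: September 13, 1992 + 125 days = January 16, 1993.
Tolling adds 6 days: January 16, 1993 + 6 days = January 22, 1993.
January 22, 1993 is a listed holiday; January 23, 1993 is Saturday; January 24, 1993 is Sunday. The next qualifying day is January 25, 1993.

January 25, 1993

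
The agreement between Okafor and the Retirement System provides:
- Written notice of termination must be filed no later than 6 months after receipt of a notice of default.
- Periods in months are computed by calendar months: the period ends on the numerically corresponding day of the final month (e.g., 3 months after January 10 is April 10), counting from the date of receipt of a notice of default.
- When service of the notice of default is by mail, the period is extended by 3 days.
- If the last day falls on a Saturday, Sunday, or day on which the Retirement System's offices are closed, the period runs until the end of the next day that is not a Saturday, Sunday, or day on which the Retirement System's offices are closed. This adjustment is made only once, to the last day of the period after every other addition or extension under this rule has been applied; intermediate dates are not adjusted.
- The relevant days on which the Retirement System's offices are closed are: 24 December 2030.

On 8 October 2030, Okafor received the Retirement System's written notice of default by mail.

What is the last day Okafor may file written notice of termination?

April 11, 2031

6 months after 8 October 2030 is April 8, 2031.
Service was by mail, adding 3 days: April 8, 2031 + 3 days = April 11, 2031.
April 11, 2031 is a Friday and not a day on which the Retirement System's offices are closed, so no extension applies.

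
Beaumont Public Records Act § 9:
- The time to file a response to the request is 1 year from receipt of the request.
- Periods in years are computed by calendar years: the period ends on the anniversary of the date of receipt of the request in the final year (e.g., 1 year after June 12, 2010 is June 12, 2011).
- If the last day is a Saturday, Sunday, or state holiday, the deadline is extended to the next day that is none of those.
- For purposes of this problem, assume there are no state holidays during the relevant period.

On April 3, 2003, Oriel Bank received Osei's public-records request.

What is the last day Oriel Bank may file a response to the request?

1 year after April 3, 2003 is April 3, 2004.
April 3, 2004 is Saturday; April 4, 2004 is Sunday. The next qualifying day is April 5, 2004.

April 5, 2004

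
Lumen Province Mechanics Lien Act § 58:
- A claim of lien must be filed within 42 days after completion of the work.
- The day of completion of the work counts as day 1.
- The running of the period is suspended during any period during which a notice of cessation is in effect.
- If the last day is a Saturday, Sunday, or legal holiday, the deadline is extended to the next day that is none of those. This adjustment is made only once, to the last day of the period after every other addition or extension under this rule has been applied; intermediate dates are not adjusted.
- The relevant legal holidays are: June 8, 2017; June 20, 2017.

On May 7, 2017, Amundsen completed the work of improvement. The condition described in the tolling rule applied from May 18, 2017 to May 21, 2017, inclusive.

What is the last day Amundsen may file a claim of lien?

June 21, 2017

Counting May 7, 2017 as day 1, day 42 is June 17, 2017.
From May 18, 2017 through May 21, 2017 inclusive is 4 days; tolling adds 4 days: June 17, 2017 + 4 days = June 21, 2017.
June 21, 2017 is a Wednesday and not a legal holiday, so no extension applies.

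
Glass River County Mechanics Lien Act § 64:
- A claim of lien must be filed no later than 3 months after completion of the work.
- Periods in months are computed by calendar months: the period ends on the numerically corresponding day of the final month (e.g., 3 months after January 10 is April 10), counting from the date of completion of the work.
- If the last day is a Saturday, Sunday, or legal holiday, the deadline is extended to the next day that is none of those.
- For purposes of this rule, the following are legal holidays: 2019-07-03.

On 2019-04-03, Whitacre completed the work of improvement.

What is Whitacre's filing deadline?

July 4, 2019

3 months after 2019-04-03 is July 3, 2019.
July 3, 2019 is a listed holiday. The next qualifying day is July 4, 2019.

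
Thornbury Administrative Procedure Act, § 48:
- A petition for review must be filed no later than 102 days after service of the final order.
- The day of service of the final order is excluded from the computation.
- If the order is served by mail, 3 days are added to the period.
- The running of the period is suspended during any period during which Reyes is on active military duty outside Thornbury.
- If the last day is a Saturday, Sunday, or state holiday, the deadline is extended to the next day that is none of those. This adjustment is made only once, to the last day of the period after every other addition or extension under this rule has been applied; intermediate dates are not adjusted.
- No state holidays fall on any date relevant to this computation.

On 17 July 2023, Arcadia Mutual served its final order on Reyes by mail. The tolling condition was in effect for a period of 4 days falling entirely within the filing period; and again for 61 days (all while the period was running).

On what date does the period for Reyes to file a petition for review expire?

January 3, 2024

102 days after 17 July 2023 is October 27, 2023.
Service was by mail, adding 3 days: October 27, 2023 + 3 days = October 30, 2023.
Tolling adds 4 days: October 30, 2023 + 4 days = November 3, 2023.
Tolling adds 61 days: November 3, 2023 + 61 days = January 3, 2024.
January 3, 2024 is a Wednesday and not a state holiday, so no extension applies.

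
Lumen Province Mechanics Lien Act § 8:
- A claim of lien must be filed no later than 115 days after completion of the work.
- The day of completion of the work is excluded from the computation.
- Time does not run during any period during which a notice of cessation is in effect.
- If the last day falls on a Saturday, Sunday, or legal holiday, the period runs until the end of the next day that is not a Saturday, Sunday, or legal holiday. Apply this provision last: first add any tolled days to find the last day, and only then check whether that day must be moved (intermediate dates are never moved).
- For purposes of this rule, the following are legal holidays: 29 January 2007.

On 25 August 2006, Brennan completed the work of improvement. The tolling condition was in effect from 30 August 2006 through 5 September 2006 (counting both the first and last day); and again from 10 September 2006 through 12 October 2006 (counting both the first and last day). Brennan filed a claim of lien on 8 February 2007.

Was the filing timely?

No

115 days after 25 August 2006 is December 18, 2006.
From August 30, 2006 through September 5, 2006 inclusive is 7 days; tolling adds 7 days: December 18, 2006 + 7 days = December 25, 2006.
From September 10, 2006 through October 12, 2006 inclusive is 33 days; tolling adds 33 days: December 25, 2006 + 33 days = January 27, 2007.
January 27, 2007 is Saturday; January 28, 2007 is Sunday; January 29, 2007 is a listed holiday. The next qualifying day is January 30, 2007.
The deadline is January 30, 2007; the filing on February 8, 2007 is after that date.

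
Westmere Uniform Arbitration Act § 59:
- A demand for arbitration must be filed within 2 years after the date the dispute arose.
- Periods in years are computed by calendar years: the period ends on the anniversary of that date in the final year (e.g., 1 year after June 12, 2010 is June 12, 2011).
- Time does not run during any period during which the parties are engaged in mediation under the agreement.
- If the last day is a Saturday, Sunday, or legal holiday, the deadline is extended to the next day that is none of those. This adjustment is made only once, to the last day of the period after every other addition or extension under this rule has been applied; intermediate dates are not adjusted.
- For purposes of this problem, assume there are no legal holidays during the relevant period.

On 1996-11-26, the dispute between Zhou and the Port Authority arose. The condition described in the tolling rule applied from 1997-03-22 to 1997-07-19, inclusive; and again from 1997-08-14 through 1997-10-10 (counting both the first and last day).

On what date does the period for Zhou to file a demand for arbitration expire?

2 years after 1996-11-26 is November 26, 1998.
From March 22, 1997 through July 19, 1997 inclusive is 120 days; tolling adds 120 days: November 26, 1998 + 120 days = March 26, 1999.
From August 14, 1997 through October 10, 1997 inclusive is 58 days; tolling adds 58 days: March 26, 1999 + 58 days = May 23, 1999.
May 23, 1999 is Sunday. The next qualifying day is May 24, 1999.

May 24, 1999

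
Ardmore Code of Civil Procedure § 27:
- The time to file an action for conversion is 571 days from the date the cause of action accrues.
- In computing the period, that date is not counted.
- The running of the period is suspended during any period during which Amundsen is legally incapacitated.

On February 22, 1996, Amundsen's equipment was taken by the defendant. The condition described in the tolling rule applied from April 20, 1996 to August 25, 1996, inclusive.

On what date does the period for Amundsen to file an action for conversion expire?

January 21, 1998

571 days after February 22, 1996 is September 15, 1997.
From April 20, 1996 through August 25, 1996 inclusive is 128 days; tolling adds 128 days: September 15, 1997 + 128 days = January 21, 1998.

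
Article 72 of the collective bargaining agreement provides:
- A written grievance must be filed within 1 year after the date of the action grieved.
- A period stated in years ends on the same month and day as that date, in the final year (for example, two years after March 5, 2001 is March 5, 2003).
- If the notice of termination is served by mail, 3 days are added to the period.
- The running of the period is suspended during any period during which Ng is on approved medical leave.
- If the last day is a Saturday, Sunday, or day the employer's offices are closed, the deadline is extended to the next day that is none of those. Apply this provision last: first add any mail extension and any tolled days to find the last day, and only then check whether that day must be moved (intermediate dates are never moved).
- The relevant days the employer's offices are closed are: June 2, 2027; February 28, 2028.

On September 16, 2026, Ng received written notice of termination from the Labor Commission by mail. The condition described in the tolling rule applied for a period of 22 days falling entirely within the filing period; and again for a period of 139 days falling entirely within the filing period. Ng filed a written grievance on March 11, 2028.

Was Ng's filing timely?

1 year after September 16, 2026 is September 16, 2027.
Service was by mail, adding 3 days: September 16, 2027 + 3 days = September 19, 2027.
Tolling adds 22 days: September 19, 2027 + 22 days = October 11, 2027.
Tolling adds 139 days: October 11, 2027 + 139 days = February 27, 2028.
February 27, 2028 is Sunday; February 28, 2028 is a listed holiday. The next qualifying day is February 29, 2028.
The deadline is February 29, 2028; the filing on March 11, 2028 is after that date.

No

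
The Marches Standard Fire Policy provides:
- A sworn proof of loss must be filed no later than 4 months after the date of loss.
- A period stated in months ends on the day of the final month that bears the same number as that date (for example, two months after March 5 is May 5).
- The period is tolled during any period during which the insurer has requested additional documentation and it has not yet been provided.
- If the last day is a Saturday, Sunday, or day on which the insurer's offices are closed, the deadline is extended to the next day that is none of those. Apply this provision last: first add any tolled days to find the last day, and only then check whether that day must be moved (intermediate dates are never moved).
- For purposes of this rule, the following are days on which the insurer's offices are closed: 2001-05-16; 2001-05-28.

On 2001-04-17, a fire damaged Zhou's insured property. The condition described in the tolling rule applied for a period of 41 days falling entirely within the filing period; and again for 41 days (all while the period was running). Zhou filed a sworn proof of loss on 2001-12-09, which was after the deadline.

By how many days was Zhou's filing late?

4 months after 2001-04-17 is August 17, 2001.
Tolling adds 41 days: August 17, 2001 + 41 days = September 27, 2001.
Tolling adds 41 days: September 27, 2001 + 41 days = November 7, 2001.
November 7, 2001 is a Wednesday and not a day on which the insurer's offices are closed, so no extension applies.
The deadline is November 7, 2001; from November 7, 2001 to December 9, 2001 is 32 days.

32 days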